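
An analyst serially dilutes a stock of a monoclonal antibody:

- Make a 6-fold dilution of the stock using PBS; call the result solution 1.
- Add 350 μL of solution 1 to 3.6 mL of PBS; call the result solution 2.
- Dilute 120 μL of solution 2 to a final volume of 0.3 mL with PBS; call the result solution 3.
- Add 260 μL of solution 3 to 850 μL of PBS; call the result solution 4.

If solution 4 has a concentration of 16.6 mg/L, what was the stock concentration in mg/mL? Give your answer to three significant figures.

Step 1: 6-fold → factor 6
Step 2: 350 μL + 3.6 mL = 3950 μL total → factor 3950/350 = 11.286
Step 3: 120 μL brought to 0.3 mL → factor 300/120 = 2.5
Step 4: 260 μL + 850 μL = 1110 μL total → factor 1110/260 = 4.2692
Overall dilution factor = 6 × 11.286 × 2.5 × 4.2692 = 722.72
Stock = 16.6 mg/L × 722.72 = 1.200 × 10^4 mg/L = 12.0 mg/mL

12.0 mg/mL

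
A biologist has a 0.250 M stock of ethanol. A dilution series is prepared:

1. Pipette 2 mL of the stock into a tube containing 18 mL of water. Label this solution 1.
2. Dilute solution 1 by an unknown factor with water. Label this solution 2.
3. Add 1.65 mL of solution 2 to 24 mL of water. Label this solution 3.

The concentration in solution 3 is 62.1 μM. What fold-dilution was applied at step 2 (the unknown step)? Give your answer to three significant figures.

25.9-fold

Step 1: 2 mL + 18 mL = 20 mL total → factor 20/2 = 10
Step 2: unknown factor x
Step 3: 1.65 mL + 24 mL = 25.65 mL total → factor 25.65/1.65 = 15.545
Product of known-step factors = 155.45
Overall factor = 0.250 M / (62.1 μM) = 4025.8
x = 4025.8 / 155.45 = 25.9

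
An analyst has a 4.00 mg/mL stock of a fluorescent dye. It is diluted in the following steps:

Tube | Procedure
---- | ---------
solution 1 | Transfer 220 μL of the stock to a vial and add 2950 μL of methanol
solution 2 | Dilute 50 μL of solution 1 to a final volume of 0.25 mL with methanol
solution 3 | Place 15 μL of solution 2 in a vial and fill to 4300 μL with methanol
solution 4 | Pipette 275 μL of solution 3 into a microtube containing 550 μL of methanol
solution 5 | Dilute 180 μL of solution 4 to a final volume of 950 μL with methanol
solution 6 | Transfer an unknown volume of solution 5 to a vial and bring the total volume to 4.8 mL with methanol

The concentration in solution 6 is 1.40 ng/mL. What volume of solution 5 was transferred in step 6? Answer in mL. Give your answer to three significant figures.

0.549 mL

Step 1: 220 μL + 2950 μL = 3170 μL total → factor 3170/220 = 14.409
Step 2: 50 μL brought to 0.25 mL → factor 250/50 = 5
Step 3: 15 μL brought to 4300 μL → factor 4300/15 = 286.67
Step 4: 275 μL + 550 μL = 825 μL total → factor 825/275 = 3
Step 5: 180 μL brought to 950 μL → factor 950/180 = 5.2778
Step 6: v brought to 4.8 mL → factor = 4.8 mL/v
Product of known-step factors = 3.2701 × 10^5
Overall factor = 4.00 mg/mL / (1.40 ng/mL) = 2.8571 × 10^6
Step-6 factor = 2.8571 × 10^6 / 3.2701 × 10^5 = 8.7373
v = 4.8 mL / 8.7373 = 0.549 mL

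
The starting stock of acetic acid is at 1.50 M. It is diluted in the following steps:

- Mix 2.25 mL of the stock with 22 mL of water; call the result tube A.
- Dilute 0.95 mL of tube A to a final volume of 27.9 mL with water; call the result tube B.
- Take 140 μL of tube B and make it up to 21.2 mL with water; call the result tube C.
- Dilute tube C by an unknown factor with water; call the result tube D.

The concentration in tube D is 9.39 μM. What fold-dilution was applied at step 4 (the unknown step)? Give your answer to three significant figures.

Step 1: 2.25 mL + 22 mL = 24.25 mL total → factor 24.25/2.25 = 10.778
Step 2: 0.95 mL brought to 27.9 mL → factor 27.9/0.95 = 29.368
Step 3: 140 μL brought to 21.2 mL → factor 21200/140 = 151.43
Step 4: unknown factor x
Product of known-step factors = 47931
Overall factor = 1.50 M / (9.39 μM) = 1.5974 × 10^5
x = 1.5974 × 10^5 / 47931 = 3.33

3.33-fold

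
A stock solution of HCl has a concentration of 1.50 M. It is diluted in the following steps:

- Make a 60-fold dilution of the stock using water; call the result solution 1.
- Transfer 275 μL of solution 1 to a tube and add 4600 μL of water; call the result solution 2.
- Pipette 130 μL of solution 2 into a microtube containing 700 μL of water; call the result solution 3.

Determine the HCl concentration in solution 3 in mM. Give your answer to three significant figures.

0.221 mM

Step 1: 60-fold → factor 60
Step 2: 275 μL + 4600 μL = 4875 μL total → factor 4875/275 = 17.727
Step 3: 130 μL + 700 μL = 830 μL total → factor 830/130 = 6.3846
Overall dilution factor = 60 × 17.727 × 6.3846 = 6790.9
Final = 1.50 M / 6790.9 = 0.0002209 M = 0.221 mM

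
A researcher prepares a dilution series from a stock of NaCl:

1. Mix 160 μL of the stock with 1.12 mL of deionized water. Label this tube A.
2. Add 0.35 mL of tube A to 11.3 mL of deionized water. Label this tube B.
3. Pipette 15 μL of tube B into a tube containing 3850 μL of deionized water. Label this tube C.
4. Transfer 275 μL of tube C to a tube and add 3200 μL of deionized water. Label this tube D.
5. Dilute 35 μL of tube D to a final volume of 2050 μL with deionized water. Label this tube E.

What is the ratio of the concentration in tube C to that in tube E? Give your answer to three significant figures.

Step 1: 160 μL + 1.12 mL = 1280 μL total → factor 1280/160 = 8
Step 2: 0.35 mL + 11.3 mL = 11.65 mL total → factor 11.65/0.35 = 33.286
Step 3: 15 μL + 3850 μL = 3865 μL total → factor 3865/15 = 257.67
Step 4: 275 μL + 3200 μL = 3475 μL total → factor 3475/275 = 12.636
Step 5: 35 μL brought to 2050 μL → factor 2050/35 = 58.571
Dilution factor to tube C = 68613; to tube E = 5.0782 × 10^7
[tube C]/[tube E] = (factor to tube E)/(factor to tube C) = 5.0782 × 10^7/68613 = 740

740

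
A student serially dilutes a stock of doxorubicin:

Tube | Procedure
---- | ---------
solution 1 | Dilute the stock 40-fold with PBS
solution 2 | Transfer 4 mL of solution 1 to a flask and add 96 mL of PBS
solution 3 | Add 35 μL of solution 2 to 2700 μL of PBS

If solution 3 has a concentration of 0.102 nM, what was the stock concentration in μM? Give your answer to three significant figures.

7.97 μM

Step 1: 40-fold → factor 40
Step 2: 4 mL + 96 mL = 100 mL total → factor 100/4 = 25
Step 3: 35 μL + 2700 μL = 2735 μL total → factor 2735/35 = 78.143
Overall dilution factor = 40 × 25 × 78.143 = 78143
Stock = 0.102 nM × 78143 = 7971 nM = 7.97 μM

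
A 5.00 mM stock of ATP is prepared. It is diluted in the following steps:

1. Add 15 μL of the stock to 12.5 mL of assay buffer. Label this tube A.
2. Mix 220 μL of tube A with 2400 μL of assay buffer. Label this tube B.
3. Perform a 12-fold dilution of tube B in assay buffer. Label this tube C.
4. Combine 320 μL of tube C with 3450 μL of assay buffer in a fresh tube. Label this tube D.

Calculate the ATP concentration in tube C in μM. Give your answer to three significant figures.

Step 1: 15 μL + 12.5 mL = 12515 μL total → factor 12515/15 = 834.33
Step 2: 220 μL + 2400 μL = 2620 μL total → factor 2620/220 = 11.909
Step 3: 12-fold → factor 12
Dilution factor through tube C = 834.33 × 11.909 × 12 = 1.1923 × 10^5
[tube C] = 5.00 mM / 1.1923 × 10^5 = 4.193 × 10^-5 mM = 0.0419 μM

0.0419 μM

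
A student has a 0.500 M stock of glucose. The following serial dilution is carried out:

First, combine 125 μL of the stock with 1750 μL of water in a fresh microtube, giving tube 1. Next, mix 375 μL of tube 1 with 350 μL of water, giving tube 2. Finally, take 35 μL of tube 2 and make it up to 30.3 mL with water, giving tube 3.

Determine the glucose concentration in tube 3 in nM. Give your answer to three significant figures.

Step 1: 125 μL + 1750 μL = 1875 μL total → factor 1875/125 = 15
Step 2: 375 μL + 350 μL = 725 μL total → factor 725/375 = 1.9333
Step 3: 35 μL brought to 30.3 mL → factor 30300/35 = 865.71
Overall dilution factor = 15 × 1.9333 × 865.71 = 25106
Final = 0.500 M / 25106 = 1.992 × 10^-5 M = 1.99 × 10^4 nM

1.99 × 10^4 nM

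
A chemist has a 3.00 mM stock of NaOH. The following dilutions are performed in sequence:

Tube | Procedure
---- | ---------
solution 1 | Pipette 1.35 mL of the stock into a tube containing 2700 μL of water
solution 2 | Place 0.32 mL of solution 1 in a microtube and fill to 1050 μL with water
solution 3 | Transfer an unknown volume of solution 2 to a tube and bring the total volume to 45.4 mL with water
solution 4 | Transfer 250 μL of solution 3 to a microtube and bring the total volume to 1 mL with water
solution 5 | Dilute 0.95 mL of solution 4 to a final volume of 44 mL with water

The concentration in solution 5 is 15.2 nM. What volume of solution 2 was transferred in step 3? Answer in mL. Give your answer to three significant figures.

0.419 mL

Step 1: 1.35 mL + 2700 μL = 4.05 mL total → factor 4.05/1.35 = 3
Step 2: 0.32 mL brought to 1050 μL → factor 1.05/0.32 = 3.2812
Step 3: v brought to 45.4 mL → factor = 45.4 mL/v
Step 4: 250 μL brought to 1 mL → factor 1000/250 = 4
Step 5: 0.95 mL brought to 44 mL → factor 44/0.95 = 46.316
Product of known-step factors = 1823.7
Overall factor = 3.00 mM / (15.2 nM) = 1.9737 × 10^5
Step-3 factor = 1.9737 × 10^5 / 1823.7 = 108.23
v = 45.4 mL / 108.23 = 0.419 mL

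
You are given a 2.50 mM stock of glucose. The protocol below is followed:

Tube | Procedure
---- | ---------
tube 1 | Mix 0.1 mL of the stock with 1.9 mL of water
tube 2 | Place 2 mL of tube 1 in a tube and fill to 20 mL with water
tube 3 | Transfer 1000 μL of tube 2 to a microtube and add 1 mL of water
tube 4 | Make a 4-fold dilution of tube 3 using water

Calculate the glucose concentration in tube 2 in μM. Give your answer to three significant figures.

Step 1: 0.1 mL + 1.9 mL = 2 mL total → factor 2/0.1 = 20
Step 2: 2 mL brought to 20 mL → factor 20/2 = 10
Dilution factor through tube 2 = 20 × 10 = 200
[tube 2] = 2.50 mM / 200 = 0.01250 mM = 12.5 μM

12.5 μM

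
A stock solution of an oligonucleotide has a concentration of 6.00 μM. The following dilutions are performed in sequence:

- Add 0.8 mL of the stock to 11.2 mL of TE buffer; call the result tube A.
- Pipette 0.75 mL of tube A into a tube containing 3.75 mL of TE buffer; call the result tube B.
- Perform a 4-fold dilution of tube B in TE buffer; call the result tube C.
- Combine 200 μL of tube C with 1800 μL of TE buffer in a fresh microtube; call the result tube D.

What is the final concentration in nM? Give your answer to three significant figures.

Step 1: 0.8 mL + 11.2 mL = 12 mL total → factor 12/0.8 = 15
Step 2: 0.75 mL + 3.75 mL = 4.5 mL total → factor 4.5/0.75 = 6
Step 3: 4-fold → factor 4
Step 4: 200 μL + 1800 μL = 2000 μL total → factor 2000/200 = 10
Overall dilution factor = 15 × 6 × 4 × 10 = 3600
Final = 6.00 μM / 3600 = 0.001667 μM = 1.67 nM

1.67 nM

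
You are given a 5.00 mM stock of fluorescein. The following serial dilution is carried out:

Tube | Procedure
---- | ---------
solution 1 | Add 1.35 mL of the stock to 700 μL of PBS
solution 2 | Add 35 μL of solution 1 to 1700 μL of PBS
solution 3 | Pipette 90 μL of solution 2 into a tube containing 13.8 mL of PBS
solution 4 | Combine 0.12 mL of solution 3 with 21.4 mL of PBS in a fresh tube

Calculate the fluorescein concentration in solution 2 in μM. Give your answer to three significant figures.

Step 1: 1.35 mL + 700 μL = 2.05 mL total → factor 2.05/1.35 = 1.5185
Step 2: 35 μL + 1700 μL = 1735 μL total → factor 1735/35 = 49.571
Dilution factor through solution 2 = 1.5185 × 49.571 = 75.275
[solution 2] = 5.00 mM / 75.275 = 0.06642 mM = 66.4 μM

66.4 μM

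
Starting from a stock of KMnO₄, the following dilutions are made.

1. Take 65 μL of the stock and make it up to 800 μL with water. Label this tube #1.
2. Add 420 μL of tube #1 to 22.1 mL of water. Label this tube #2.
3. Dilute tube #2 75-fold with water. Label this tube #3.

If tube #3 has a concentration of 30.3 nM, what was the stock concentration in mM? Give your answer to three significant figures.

1.50 mM

Step 1: 65 μL brought to 800 μL → factor 800/65 = 12.308
Step 2: 420 μL + 22.1 mL = 22520 μL total → factor 22520/420 = 53.619
Step 3: 75-fold → factor 75
Overall dilution factor = 12.308 × 53.619 × 75 = 49495
Stock = 30.3 nM × 49495 = 1.500 × 10^6 nM = 1.50 mM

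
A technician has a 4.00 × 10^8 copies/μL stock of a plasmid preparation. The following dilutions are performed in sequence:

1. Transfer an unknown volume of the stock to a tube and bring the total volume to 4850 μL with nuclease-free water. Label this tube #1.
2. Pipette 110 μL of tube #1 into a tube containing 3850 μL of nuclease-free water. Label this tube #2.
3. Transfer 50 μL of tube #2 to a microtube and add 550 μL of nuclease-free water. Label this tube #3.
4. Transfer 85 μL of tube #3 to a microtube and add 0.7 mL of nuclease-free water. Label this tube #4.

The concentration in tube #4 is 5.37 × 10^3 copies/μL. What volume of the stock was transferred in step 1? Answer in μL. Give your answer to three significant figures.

Step 1: v brought to 4850 μL → factor = 4850 μL/v
Step 2: 110 μL + 3850 μL = 3960 μL total → factor 3960/110 = 36
Step 3: 50 μL + 550 μL = 600 μL total → factor 600/50 = 12
Step 4: 85 μL + 0.7 mL = 785 μL total → factor 785/85 = 9.2353
Product of known-step factors = 3989.6
Overall factor = 4.00 × 10^8 copies/μL / (5.37 × 10^3 copies/μL) = 74488
Step-1 factor = 74488 / 3989.6 = 18.67
v = 4850 μL / 18.67 = 260 μL

260 μL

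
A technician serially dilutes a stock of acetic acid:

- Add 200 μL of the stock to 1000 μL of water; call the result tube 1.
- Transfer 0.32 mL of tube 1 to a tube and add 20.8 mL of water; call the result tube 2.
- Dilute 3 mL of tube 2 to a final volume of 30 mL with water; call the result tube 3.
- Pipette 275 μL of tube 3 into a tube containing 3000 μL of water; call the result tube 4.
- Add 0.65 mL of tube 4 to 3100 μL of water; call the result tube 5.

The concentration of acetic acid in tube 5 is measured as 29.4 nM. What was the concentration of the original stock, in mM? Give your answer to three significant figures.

8.00 mM

Step 1: 200 μL + 1000 μL = 1200 μL total → factor 1200/200 = 6
Step 2: 0.32 mL + 20.8 mL = 21.12 mL total → factor 21.12/0.32 = 66
Step 3: 3 mL brought to 30 mL → factor 30/3 = 10
Step 4: 275 μL + 3000 μL = 3275 μL total → factor 3275/275 = 11.909
Step 5: 0.65 mL + 3100 μL = 3.75 mL total → factor 3.75/0.65 = 5.7692
Overall dilution factor = 6 × 66 × 10 × 11.909 × 5.7692 = 2.7208 × 10^5
Stock = 29.4 nM × 2.7208 × 10^5 = 7.999 × 10^6 nM = 8.00 mM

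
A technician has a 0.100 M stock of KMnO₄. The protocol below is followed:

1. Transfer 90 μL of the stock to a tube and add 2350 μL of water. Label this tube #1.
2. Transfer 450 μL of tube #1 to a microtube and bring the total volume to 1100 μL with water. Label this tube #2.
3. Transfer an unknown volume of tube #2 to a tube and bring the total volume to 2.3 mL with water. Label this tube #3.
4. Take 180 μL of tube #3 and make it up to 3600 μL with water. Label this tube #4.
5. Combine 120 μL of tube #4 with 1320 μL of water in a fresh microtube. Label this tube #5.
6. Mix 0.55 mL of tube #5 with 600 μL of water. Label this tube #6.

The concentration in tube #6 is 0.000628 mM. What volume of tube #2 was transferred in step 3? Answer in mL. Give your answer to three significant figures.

0.480 mL

Step 1: 90 μL + 2350 μL = 2440 μL total → factor 2440/90 = 27.111
Step 2: 450 μL brought to 1100 μL → factor 1100/450 = 2.4444
Step 3: v brought to 2.3 mL → factor = 2.3 mL/v
Step 4: 180 μL brought to 3600 μL → factor 3600/180 = 20
Step 5: 120 μL + 1320 μL = 1440 μL total → factor 1440/120 = 12
Step 6: 0.55 mL + 600 μL = 1.15 mL total → factor 1.15/0.55 = 2.0909
Product of known-step factors = 33256
Overall factor = 0.100 M / (0.000628 mM) = 1.5924 × 10^5
Step-3 factor = 1.5924 × 10^5 / 33256 = 4.7881
v = 2.3 mL / 4.7881 = 0.480 mL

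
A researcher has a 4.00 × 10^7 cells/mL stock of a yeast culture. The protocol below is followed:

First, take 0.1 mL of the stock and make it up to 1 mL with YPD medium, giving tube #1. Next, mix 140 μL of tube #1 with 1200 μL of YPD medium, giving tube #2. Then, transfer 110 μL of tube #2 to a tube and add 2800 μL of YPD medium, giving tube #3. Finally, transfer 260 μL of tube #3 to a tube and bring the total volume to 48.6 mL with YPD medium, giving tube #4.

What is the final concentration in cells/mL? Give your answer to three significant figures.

Step 1: 0.1 mL brought to 1 mL → factor 1/0.1 = 10
Step 2: 140 μL + 1200 μL = 1340 μL total → factor 1340/140 = 9.5714
Step 3: 110 μL + 2800 μL = 2910 μL total → factor 2910/110 = 26.455
Step 4: 260 μL brought to 48.6 mL → factor 48600/260 = 186.92
Overall dilution factor = 10 × 9.5714 × 26.455 × 186.92 = 4.733 × 10^5
Final = 4.00 × 10^7 cells/mL / 4.733 × 10^5 = 84.5 cells/mL

84.5 cells/mL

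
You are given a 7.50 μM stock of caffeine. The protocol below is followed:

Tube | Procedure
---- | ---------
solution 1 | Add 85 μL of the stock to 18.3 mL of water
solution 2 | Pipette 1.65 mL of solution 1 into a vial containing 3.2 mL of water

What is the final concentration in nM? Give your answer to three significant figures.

11.8 nM

Step 1: 85 μL + 18.3 mL = 18385 μL total → factor 18385/85 = 216.29
Step 2: 1.65 mL + 3.2 mL = 4.85 mL total → factor 4.85/1.65 = 2.9394
Overall dilution factor = 216.29 × 2.9394 = 635.77
Final = 7.50 μM / 635.77 = 0.01180 μM = 11.8 nM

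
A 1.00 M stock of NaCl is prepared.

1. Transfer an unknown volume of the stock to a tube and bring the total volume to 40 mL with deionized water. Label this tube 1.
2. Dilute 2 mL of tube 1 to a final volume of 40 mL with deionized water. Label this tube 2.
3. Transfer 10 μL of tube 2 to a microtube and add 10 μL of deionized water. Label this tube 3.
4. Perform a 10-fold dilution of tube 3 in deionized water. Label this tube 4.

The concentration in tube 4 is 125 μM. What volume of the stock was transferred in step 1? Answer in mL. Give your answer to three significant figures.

Step 1: v brought to 40 mL → factor = 40 mL/v
Step 2: 2 mL brought to 40 mL → factor 40/2 = 20
Step 3: 10 μL + 10 μL = 20 μL total → factor 20/10 = 2
Step 4: 10-fold → factor 10
Product of known-step factors = 400
Overall factor = 1.00 M / (125 μM) = 8000
Step-1 factor = 8000 / 400 = 20
v = 40 mL / 20 = 2.00 mL

2.00 mL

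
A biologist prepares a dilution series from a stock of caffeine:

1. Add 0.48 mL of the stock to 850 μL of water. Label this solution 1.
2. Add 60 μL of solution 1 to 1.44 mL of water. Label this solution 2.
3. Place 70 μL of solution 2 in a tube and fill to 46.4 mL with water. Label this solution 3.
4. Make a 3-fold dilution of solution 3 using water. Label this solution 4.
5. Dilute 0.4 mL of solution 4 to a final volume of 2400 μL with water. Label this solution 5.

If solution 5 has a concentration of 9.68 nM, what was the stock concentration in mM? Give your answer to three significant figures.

Step 1: 0.48 mL + 850 μL = 1.33 mL total → factor 1.33/0.48 = 2.7708
Step 2: 60 μL + 1.44 mL = 1500 μL total → factor 1500/60 = 25
Step 3: 70 μL brought to 46.4 mL → factor 46400/70 = 662.86
Step 4: 3-fold → factor 3
Step 5: 0.4 mL brought to 2400 μL → factor 2.4/0.4 = 6
Overall dilution factor = 2.7708 × 25 × 662.86 × 3 × 6 = 8.265 × 10^5
Stock = 9.68 nM × 8.265 × 10^5 = 8.001 × 10^6 nM = 8.00 mM

8.00 mM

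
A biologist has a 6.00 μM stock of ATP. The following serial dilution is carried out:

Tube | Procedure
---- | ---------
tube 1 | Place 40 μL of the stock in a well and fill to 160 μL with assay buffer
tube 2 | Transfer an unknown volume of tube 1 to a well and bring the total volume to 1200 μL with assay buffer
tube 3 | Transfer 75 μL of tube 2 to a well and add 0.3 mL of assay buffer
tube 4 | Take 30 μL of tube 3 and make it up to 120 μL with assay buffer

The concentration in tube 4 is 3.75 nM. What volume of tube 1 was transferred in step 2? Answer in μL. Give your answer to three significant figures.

60.0 μL

Step 1: 40 μL brought to 160 μL → factor 160/40 = 4
Step 2: v brought to 1200 μL → factor = 1200 μL/v
Step 3: 75 μL + 0.3 mL = 375 μL total → factor 375/75 = 5
Step 4: 30 μL brought to 120 μL → factor 120/30 = 4
Product of known-step factors = 80
Overall factor = 6.00 μM / (3.75 nM) = 1600
Step-2 factor = 1600 / 80 = 20
v = 1200 μL / 20 = 60.0 μL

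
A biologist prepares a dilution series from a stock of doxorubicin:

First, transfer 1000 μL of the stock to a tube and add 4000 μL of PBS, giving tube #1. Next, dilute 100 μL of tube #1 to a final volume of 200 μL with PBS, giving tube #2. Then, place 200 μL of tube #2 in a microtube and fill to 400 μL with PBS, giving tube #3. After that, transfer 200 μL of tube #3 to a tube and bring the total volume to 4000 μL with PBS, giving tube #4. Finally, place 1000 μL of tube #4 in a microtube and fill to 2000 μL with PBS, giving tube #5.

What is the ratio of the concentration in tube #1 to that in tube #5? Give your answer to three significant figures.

160

Step 1: 1000 μL + 4000 μL = 5000 μL total → factor 5000/1000 = 5
Step 2: 100 μL brought to 200 μL → factor 200/100 = 2
Step 3: 200 μL brought to 400 μL → factor 400/200 = 2
Step 4: 200 μL brought to 4000 μL → factor 4000/200 = 20
Step 5: 1000 μL brought to 2000 μL → factor 2000/1000 = 2
Dilution factor to tube #1 = 5; to tube #5 = 800
[tube #1]/[tube #5] = (factor to tube #5)/(factor to tube #1) = 800/5 = 160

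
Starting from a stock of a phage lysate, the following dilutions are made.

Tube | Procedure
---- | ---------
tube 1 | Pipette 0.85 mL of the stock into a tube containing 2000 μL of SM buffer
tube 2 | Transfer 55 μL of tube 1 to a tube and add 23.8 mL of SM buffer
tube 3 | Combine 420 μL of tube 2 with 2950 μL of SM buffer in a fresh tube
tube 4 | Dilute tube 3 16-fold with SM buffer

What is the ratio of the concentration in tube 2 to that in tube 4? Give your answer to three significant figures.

Step 1: 0.85 mL + 2000 μL = 2.85 mL total → factor 2.85/0.85 = 3.3529
Step 2: 55 μL + 23.8 mL = 23855 μL total → factor 23855/55 = 433.73
Step 3: 420 μL + 2950 μL = 3370 μL total → factor 3370/420 = 8.0238
Step 4: 16-fold → factor 16
Dilution factor to tube 2 = 1454.3; to tube 4 = 1.867 × 10^5
[tube 2]/[tube 4] = (factor to tube 4)/(factor to tube 2) = 1.867 × 10^5/1454.3 = 128

128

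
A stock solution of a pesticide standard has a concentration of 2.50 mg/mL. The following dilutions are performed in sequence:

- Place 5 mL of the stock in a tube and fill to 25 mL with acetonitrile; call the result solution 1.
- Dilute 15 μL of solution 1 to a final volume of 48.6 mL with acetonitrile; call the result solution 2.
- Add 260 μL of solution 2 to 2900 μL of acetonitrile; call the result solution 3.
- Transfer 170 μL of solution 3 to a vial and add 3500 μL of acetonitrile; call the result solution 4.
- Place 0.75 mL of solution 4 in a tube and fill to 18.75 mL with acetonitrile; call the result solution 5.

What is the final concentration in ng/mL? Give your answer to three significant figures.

Step 1: 5 mL brought to 25 mL → factor 25/5 = 5
Step 2: 15 μL brought to 48.6 mL → factor 48600/15 = 3240
Step 3: 260 μL + 2900 μL = 3160 μL total → factor 3160/260 = 12.154
Step 4: 170 μL + 3500 μL = 3670 μL total → factor 3670/170 = 21.588
Step 5: 0.75 mL brought to 18.75 mL → factor 18.75/0.75 = 25
Overall dilution factor = 5 × 3240 × 12.154 × 21.588 × 25 = 1.0626 × 10^8
Final = 2.50 mg/mL / 1.0626 × 10^8 = 2.353 × 10^-8 mg/mL = 0.0235 ng/mL

0.0235 ng/mL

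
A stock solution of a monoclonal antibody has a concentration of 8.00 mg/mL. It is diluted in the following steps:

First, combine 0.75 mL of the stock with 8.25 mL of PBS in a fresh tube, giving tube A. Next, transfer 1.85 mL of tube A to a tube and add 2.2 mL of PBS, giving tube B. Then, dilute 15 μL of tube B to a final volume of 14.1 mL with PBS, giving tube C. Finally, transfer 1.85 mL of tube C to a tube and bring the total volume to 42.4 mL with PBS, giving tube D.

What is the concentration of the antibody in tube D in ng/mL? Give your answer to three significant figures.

14.1 ng/mL

Step 1: 0.75 mL + 8.25 mL = 9 mL total → factor 9/0.75 = 12
Step 2: 1.85 mL + 2.2 mL = 4.05 mL total → factor 4.05/1.85 = 2.1892
Step 3: 15 μL brought to 14.1 mL → factor 14100/15 = 940
Step 4: 1.85 mL brought to 42.4 mL → factor 42.4/1.85 = 22.919
Overall dilution factor = 12 × 2.1892 × 940 × 22.919 = 5.6596 × 10^5
Final = 8.00 mg/mL / 5.6596 × 10^5 = 1.414 × 10^-5 mg/mL = 14.1 ng/mL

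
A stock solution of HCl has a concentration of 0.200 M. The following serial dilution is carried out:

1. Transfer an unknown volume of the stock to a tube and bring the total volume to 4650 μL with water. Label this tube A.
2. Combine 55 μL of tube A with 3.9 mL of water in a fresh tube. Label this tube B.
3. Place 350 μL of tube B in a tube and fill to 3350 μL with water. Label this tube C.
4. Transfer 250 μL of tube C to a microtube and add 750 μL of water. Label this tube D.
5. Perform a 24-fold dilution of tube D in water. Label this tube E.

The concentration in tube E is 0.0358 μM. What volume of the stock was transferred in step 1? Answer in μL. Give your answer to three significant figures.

Step 1: v brought to 4650 μL → factor = 4650 μL/v
Step 2: 55 μL + 3.9 mL = 3955 μL total → factor 3955/55 = 71.909
Step 3: 350 μL brought to 3350 μL → factor 3350/350 = 9.5714
Step 4: 250 μL + 750 μL = 1000 μL total → factor 1000/250 = 4
Step 5: 24-fold → factor 24
Product of known-step factors = 66074
Overall factor = 0.200 M / (0.0358 μM) = 5.5866 × 10^6
Step-1 factor = 5.5866 × 10^6 / 66074 = 84.55
v = 4650 μL / 84.55 = 55.0 μL

55.0 μL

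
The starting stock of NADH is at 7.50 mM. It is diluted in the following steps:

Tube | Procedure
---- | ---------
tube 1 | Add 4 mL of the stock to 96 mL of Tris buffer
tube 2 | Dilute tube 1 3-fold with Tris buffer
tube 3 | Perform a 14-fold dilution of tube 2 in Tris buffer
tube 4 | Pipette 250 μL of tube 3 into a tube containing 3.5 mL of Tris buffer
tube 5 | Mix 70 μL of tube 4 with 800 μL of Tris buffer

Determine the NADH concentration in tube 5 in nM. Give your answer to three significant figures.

38.3 nM

Step 1: 4 mL + 96 mL = 100 mL total → factor 100/4 = 25
Step 2: 3-fold → factor 3
Step 3: 14-fold → factor 14
Step 4: 250 μL + 3.5 mL = 3750 μL total → factor 3750/250 = 15
Step 5: 70 μL + 800 μL = 870 μL total → factor 870/70 = 12.429
Overall dilution factor = 25 × 3 × 14 × 15 × 12.429 = 1.9575 × 10^5
Final = 7.50 mM / 1.9575 × 10^5 = 3.831 × 10^-5 mM = 38.3 nM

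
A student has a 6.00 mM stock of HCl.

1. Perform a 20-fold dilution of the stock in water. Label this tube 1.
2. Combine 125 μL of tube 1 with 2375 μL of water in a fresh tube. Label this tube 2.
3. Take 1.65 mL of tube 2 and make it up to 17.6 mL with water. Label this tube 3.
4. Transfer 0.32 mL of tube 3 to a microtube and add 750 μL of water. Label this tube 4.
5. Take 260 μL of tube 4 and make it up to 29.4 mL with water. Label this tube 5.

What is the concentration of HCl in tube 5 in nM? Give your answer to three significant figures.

3.72 nM

Step 1: 20-fold → factor 20
Step 2: 125 μL + 2375 μL = 2500 μL total → factor 2500/125 = 20
Step 3: 1.65 mL brought to 17.6 mL → factor 17.6/1.65 = 10.667
Step 4: 0.32 mL + 750 μL = 1.07 mL total → factor 1.07/0.32 = 3.3438
Step 5: 260 μL brought to 29.4 mL → factor 29400/260 = 113.08
Overall dilution factor = 20 × 20 × 10.667 × 3.3438 × 113.08 = 1.6132 × 10^6
Final = 6.00 mM / 1.6132 × 10^6 = 3.719 × 10^-6 mM = 3.72 nM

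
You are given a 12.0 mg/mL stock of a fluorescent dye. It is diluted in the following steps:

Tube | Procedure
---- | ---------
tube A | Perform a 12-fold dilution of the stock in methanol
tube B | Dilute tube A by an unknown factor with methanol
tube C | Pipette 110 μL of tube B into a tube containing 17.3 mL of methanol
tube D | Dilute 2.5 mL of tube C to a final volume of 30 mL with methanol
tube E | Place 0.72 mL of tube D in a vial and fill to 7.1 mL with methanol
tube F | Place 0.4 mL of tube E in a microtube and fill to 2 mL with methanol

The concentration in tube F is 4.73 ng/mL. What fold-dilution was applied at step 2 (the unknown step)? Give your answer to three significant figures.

Step 1: 12-fold → factor 12
Step 2: unknown factor x
Step 3: 110 μL + 17.3 mL = 17410 μL total → factor 17410/110 = 158.27
Step 4: 2.5 mL brought to 30 mL → factor 30/2.5 = 12
Step 5: 0.72 mL brought to 7.1 mL → factor 7.1/0.72 = 9.8611
Step 6: 0.4 mL brought to 2 mL → factor 2/0.4 = 5
Product of known-step factors = 1.1237 × 10^6
Overall factor = 12.0 mg/mL / (4.73 ng/mL) = 2.537 × 10^6
x = 2.537 × 10^6 / 1.1237 × 10^6 = 2.26

2.26-fold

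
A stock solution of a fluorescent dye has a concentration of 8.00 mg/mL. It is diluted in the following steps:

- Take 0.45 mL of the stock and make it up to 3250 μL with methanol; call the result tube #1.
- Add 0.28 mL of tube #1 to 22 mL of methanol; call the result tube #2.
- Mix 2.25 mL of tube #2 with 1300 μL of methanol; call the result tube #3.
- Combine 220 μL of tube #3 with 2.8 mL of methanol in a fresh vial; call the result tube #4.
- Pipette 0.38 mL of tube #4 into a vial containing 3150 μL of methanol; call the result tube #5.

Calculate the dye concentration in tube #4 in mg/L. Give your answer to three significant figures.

0.643 mg/L

Step 1: 0.45 mL brought to 3250 μL → factor 3.25/0.45 = 7.2222
Step 2: 0.28 mL + 22 mL = 22.28 mL total → factor 22.28/0.28 = 79.571
Step 3: 2.25 mL + 1300 μL = 3.55 mL total → factor 3.55/2.25 = 1.5778
Step 4: 220 μL + 2.8 mL = 3020 μL total → factor 3020/220 = 13.727
Dilution factor through tube #4 = 7.2222 × 79.571 × 1.5778 × 13.727 = 12447
[tube #4] = 8.00 mg/mL / 12447 = 0.0006427 mg/mL = 0.643 mg/L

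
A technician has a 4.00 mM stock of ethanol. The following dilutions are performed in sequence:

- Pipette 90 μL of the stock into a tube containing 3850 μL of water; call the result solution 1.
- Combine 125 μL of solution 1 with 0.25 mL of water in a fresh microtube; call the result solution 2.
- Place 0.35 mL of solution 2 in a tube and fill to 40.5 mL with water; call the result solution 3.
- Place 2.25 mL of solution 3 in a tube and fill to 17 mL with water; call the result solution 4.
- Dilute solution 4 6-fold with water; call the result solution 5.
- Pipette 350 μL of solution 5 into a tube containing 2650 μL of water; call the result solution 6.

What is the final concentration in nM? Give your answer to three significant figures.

Step 1: 90 μL + 3850 μL = 3940 μL total → factor 3940/90 = 43.778
Step 2: 125 μL + 0.25 mL = 375 μL total → factor 375/125 = 3
Step 3: 0.35 mL brought to 40.5 mL → factor 40.5/0.35 = 115.71
Step 4: 2.25 mL brought to 17 mL → factor 17/2.25 = 7.5556
Step 5: 6-fold → factor 6
Step 6: 350 μL + 2650 μL = 3000 μL total → factor 3000/350 = 8.5714
Overall dilution factor = 43.778 × 3 × 115.71 × 7.5556 × 6 × 8.5714 = 5.9052 × 10^6
Final = 4.00 mM / 5.9052 × 10^6 = 6.774 × 10^-7 mM = 0.677 nM

0.677 nM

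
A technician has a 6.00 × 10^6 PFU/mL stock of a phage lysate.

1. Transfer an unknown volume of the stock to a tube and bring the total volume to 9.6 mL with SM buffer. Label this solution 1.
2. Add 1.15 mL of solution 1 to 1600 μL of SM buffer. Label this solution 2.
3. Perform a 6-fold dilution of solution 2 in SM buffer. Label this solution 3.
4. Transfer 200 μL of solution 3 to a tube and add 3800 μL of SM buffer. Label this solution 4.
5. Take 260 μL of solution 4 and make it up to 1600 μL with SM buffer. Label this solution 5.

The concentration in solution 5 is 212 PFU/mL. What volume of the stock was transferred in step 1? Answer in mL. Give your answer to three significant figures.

0.599 mL

Step 1: v brought to 9.6 mL → factor = 9.6 mL/v
Step 2: 1.15 mL + 1600 μL = 2.75 mL total → factor 2.75/1.15 = 2.3913
Step 3: 6-fold → factor 6
Step 4: 200 μL + 3800 μL = 4000 μL total → factor 4000/200 = 20
Step 5: 260 μL brought to 1600 μL → factor 1600/260 = 6.1538
Product of known-step factors = 1765.9
Overall factor = 6.00 × 10^6 PFU/mL / (212 PFU/mL) = 28302
Step-1 factor = 28302 / 1765.9 = 16.027
v = 9.6 mL / 16.027 = 0.599 mL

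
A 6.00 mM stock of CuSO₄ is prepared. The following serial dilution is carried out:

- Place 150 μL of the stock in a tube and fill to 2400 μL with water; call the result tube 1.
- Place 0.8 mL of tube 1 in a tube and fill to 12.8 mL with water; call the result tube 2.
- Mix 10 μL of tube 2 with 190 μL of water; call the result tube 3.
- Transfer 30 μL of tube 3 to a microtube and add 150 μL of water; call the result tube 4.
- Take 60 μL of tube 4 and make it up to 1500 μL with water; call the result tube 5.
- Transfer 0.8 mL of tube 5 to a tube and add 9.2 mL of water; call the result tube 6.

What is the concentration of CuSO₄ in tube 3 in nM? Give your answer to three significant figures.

Step 1: 150 μL brought to 2400 μL → factor 2400/150 = 16
Step 2: 0.8 mL brought to 12.8 mL → factor 12.8/0.8 = 16
Step 3: 10 μL + 190 μL = 200 μL total → factor 200/10 = 20
Dilution factor through tube 3 = 16 × 16 × 20 = 5120
[tube 3] = 6.00 mM / 5120 = 0.001172 mM = 1.17 × 10^3 nM

1.17 × 10^3 nM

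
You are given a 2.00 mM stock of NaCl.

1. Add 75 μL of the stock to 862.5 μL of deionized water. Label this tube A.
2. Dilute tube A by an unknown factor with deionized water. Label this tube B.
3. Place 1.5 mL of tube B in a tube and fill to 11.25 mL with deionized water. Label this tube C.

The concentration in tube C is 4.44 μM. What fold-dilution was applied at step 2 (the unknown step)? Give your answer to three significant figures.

Step 1: 75 μL + 862.5 μL = 937.5 μL total → factor 937.5/75 = 12.5
Step 2: unknown factor x
Step 3: 1.5 mL brought to 11.25 mL → factor 11.25/1.5 = 7.5
Product of known-step factors = 93.75
Overall factor = 2.00 mM / (4.44 μM) = 450.45
x = 450.45 / 93.75 = 4.80

4.80-fold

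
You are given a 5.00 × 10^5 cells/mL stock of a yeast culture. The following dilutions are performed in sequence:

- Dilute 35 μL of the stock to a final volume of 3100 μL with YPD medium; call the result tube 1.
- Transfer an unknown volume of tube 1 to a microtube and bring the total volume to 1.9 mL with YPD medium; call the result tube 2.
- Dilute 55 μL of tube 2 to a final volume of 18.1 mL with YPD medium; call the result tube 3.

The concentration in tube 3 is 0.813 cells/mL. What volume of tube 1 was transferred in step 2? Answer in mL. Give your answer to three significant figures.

Step 1: 35 μL brought to 3100 μL → factor 3100/35 = 88.571
Step 2: v brought to 1.9 mL → factor = 1.9 mL/v
Step 3: 55 μL brought to 18.1 mL → factor 18100/55 = 329.09
Product of known-step factors = 29148
Overall factor = 5.00 × 10^5 cells/mL / (0.813 cells/mL) = 6.1501 × 10^5
Step-2 factor = 6.1501 × 10^5 / 29148 = 21.099
v = 1.9 mL / 21.099 = 0.0900 mL

0.0900 mL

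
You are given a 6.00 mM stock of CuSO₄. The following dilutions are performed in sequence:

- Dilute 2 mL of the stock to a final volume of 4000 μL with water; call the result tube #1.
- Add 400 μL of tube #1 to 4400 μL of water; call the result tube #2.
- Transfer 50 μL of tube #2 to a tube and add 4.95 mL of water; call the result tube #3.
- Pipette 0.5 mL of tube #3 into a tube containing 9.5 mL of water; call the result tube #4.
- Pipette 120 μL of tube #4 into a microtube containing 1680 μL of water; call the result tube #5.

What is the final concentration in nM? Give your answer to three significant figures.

Step 1: 2 mL brought to 4000 μL → factor 4/2 = 2
Step 2: 400 μL + 4400 μL = 4800 μL total → factor 4800/400 = 12
Step 3: 50 μL + 4.95 mL = 5000 μL total → factor 5000/50 = 100
Step 4: 0.5 mL + 9.5 mL = 10 mL total → factor 10/0.5 = 20
Step 5: 120 μL + 1680 μL = 1800 μL total → factor 1800/120 = 15
Overall dilution factor = 2 × 12 × 100 × 20 × 15 = 7.2 × 10^5
Final = 6.00 mM / 7.2 × 10^5 = 8.333 × 10^-6 mM = 8.33 nM

8.33 nM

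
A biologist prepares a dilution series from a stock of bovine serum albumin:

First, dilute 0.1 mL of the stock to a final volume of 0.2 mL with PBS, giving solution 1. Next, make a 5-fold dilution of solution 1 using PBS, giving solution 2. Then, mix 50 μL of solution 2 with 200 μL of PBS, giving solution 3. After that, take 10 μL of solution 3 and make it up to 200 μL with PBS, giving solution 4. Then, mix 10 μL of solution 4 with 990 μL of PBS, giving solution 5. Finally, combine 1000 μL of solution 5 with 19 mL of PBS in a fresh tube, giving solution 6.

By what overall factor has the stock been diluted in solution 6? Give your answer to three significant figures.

2.00 × 10^6

Step 1: 0.1 mL brought to 0.2 mL → factor 0.2/0.1 = 2
Step 2: 5-fold → factor 5
Step 3: 50 μL + 200 μL = 250 μL total → factor 250/50 = 5
Step 4: 10 μL brought to 200 μL → factor 200/10 = 20
Step 5: 10 μL + 990 μL = 1000 μL total → factor 1000/10 = 100
Step 6: 1000 μL + 19 mL = 20000 μL total → factor 20000/1000 = 20
Overall dilution factor = 2 × 5 × 5 × 20 × 100 × 20 = 2 × 10^6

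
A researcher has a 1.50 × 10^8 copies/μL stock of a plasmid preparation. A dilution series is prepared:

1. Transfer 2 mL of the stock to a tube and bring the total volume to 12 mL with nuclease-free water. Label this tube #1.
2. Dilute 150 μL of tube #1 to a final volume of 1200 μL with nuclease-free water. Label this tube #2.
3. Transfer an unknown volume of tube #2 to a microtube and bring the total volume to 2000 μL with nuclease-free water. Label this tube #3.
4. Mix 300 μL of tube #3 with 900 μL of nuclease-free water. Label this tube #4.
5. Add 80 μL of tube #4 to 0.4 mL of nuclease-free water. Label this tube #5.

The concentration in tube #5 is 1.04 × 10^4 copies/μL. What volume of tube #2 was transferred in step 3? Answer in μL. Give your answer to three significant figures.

160 μL

Step 1: 2 mL brought to 12 mL → factor 12/2 = 6
Step 2: 150 μL brought to 1200 μL → factor 1200/150 = 8
Step 3: v brought to 2000 μL → factor = 2000 μL/v
Step 4: 300 μL + 900 μL = 1200 μL total → factor 1200/300 = 4
Step 5: 80 μL + 0.4 mL = 480 μL total → factor 480/80 = 6
Product of known-step factors = 1152
Overall factor = 1.50 × 10^8 copies/μL / (1.04 × 10^4 copies/μL) = 14423
Step-3 factor = 14423 / 1152 = 12.52
v = 2000 μL / 12.52 = 160 μL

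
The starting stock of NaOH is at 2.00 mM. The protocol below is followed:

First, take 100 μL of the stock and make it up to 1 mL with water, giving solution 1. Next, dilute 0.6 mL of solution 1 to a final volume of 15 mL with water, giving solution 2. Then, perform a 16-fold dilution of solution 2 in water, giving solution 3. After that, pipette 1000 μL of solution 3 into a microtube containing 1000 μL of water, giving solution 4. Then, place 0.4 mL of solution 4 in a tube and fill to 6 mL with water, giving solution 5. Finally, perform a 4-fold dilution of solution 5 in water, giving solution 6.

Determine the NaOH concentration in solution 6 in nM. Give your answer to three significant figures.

4.17 nM

Step 1: 100 μL brought to 1 mL → factor 1000/100 = 10
Step 2: 0.6 mL brought to 15 mL → factor 15/0.6 = 25
Step 3: 16-fold → factor 16
Step 4: 1000 μL + 1000 μL = 2000 μL total → factor 2000/1000 = 2
Step 5: 0.4 mL brought to 6 mL → factor 6/0.4 = 15
Step 6: 4-fold → factor 4
Overall dilution factor = 10 × 25 × 16 × 2 × 15 × 4 = 4.8 × 10^5
Final = 2.00 mM / 4.8 × 10^5 = 4.167 × 10^-6 mM = 4.17 nM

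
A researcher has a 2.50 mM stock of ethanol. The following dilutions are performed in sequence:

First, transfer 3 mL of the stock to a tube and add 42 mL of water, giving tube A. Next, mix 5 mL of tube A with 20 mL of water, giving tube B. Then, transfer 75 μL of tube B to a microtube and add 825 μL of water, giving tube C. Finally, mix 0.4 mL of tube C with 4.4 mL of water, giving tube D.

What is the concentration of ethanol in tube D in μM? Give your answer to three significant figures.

Step 1: 3 mL + 42 mL = 45 mL total → factor 45/3 = 15
Step 2: 5 mL + 20 mL = 25 mL total → factor 25/5 = 5
Step 3: 75 μL + 825 μL = 900 μL total → factor 900/75 = 12
Step 4: 0.4 mL + 4.4 mL = 4.8 mL total → factor 4.8/0.4 = 12
Overall dilution factor = 15 × 5 × 12 × 12 = 10800
Final = 2.50 mM / 10800 = 0.0002315 mM = 0.231 μM

0.231 μM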